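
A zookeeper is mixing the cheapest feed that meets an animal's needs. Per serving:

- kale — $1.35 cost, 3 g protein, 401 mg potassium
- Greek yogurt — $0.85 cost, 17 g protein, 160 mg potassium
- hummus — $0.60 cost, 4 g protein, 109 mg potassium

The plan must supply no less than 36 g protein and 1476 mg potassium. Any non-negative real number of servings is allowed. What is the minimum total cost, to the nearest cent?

$5.46

kale only: max(36/3, 1476/401) = 12 servings → $16.20.
Greek yogurt only: max(36/17, 1476/160) = 9.225 servings → $7.84.
hummus only: max(36/4, 1476/109) = 13.54 servings → $8.12.
kale + Greek yogurt with both tight: 3.051 servings and 1.579 servings → $5.46.
kale + hummus with both tight: 1.551 servings and 7.837 servings → $6.80.
Greek yogurt + hummus: the both-tight solution has a negative serving — not a feasible corner.
So the least-cost plan costs $5.46.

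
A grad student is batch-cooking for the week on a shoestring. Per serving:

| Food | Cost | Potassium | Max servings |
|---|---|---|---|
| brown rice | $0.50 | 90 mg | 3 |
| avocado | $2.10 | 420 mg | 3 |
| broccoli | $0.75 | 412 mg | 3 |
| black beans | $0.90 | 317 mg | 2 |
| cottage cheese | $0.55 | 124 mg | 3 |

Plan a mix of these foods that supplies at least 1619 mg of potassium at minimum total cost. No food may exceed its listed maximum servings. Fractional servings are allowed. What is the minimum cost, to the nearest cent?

$3.34

Cost per mg of potassium: broccoli $0.0018, black beans $0.0028, cottage cheese $0.0044, avocado $0.0050, brown rice $0.0056.
Take 3 servings of broccoli: +1236.0 mg potassium for $2.25 (total $2.25, still need 383.0 mg).
Take 1.208 servings of black beans: +383.0 mg potassium for $1.09 (total $3.34, still need 0.0 mg).
Greedy by cheapest-per-mg is optimal for a single linear constraint, so the minimum cost is $3.34.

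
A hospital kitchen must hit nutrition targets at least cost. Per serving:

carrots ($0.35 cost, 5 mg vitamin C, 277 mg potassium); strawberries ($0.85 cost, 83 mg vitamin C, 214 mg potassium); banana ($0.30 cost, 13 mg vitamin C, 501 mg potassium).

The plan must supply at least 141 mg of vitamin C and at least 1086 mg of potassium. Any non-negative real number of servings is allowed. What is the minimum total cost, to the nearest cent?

$1.70

Minimising a linear cost over {vitamin C ≥ 141, potassium ≥ 1086, servings ≥ 0} — the optimum is at a vertex, using one or two foods.
carrots only: max(141/5, 1086/277) = 28.2 servings → $9.87.
strawberries only: max(141/83, 1086/214) = 5.075 servings → $4.31.
banana only: max(141/13, 1086/501) = 10.85 servings → $3.25.
carrots + strawberries with both tight: 2.735 servings and 1.534 servings → $2.26.
carrots + banana: intersection lies outside the first quadrant.
strawberries + banana with both tight: 1.457 servings and 1.545 servings → $1.70.
The minimum over all feasible corners is $1.70.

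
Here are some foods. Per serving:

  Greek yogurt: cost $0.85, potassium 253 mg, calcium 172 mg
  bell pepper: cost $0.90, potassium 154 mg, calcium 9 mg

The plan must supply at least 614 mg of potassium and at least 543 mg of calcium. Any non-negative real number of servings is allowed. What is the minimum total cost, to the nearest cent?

$2.68

An LP optimum is at a vertex; with two nutrient constraints at most two foods are used. Check each candidate.
Greek yogurt only: max(614/253, 543/172) = 3.157 servings → $2.68.
bell pepper only: max(614/154, 543/9) = 60.33 servings → $54.30.
Greek yogurt + bell pepper: the both-tight solution has a negative serving — not a feasible corner.
So the least-cost plan costs $2.68.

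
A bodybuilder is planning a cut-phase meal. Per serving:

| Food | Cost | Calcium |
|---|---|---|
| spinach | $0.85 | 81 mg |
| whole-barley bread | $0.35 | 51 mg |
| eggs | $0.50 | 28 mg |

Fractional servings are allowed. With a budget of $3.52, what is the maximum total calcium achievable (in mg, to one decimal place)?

Calcium per dollar: whole-barley bread 145.7, spinach 95.29, eggs 56.
With no serving limits, spend the whole cost allowance on whole-barley bread: $3.52 / $0.35 × 51 mg = 512.9 mg.

512.9 mg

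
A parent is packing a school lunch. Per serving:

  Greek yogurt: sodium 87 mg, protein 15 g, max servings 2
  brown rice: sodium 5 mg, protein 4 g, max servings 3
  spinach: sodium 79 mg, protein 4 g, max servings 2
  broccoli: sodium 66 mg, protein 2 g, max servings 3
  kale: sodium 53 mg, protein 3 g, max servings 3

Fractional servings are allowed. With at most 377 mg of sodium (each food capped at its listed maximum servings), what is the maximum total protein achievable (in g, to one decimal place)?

Protein per mg sodium: brown rice 0.8, Greek yogurt 0.1724, kale 0.0566, spinach 0.05063, broccoli 0.0303.
Take 3 servings of brown rice: uses 15 mg sodium, +12.0 g protein (running total 12.0 g).
Take 2 servings of Greek yogurt: uses 174 mg sodium, +30.0 g protein (running total 42.0 g).
Take 3 servings of kale: uses 159 mg sodium, +9.0 g protein (running total 51.0 g).
Take 0.3671 servings of spinach: uses 29 mg sodium, +1.5 g protein (running total 52.5 g).
Greedy by best ratio exhausts the sodium allowance optimally: 52.5 g.

52.5 g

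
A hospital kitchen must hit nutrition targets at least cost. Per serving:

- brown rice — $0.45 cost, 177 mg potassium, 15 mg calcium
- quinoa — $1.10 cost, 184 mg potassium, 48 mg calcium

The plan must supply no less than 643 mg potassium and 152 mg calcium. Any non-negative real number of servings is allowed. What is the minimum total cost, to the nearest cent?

$3.54

With two linear requirements the optimum uses one or two foods; enumerate the corners.
brown rice only: max(643/177, 152/15) = 10.13 servings → $4.56.
quinoa only: max(643/184, 152/48) = 3.495 servings → $3.84.
brown rice + quinoa with both tight: 0.5049 servings and 3.009 servings → $3.54.
The minimum over all feasible corners is $3.54.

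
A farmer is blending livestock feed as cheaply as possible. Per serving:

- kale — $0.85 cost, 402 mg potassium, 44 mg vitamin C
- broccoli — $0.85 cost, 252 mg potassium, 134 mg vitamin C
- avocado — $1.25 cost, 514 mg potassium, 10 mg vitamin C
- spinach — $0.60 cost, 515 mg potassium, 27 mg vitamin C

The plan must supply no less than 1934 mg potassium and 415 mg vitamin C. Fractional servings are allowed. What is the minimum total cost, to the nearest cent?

$3.70

Two binding constraints pin down two serving amounts, so the optimal mix uses at most two foods. The candidates are each food alone (scaled to the tighter of potassium/vitamin C) and each pair with both constraints tight.
kale only: max(1934/402, 415/44) = 9.432 servings → $8.02.
broccoli only: max(1934/252, 415/134) = 7.675 servings → $6.52.
avocado only: max(1934/514, 415/10) = 41.5 servings → $51.88.
spinach only: max(1934/515, 415/27) = 15.37 servings → $9.22.
kale + broccoli with both tight: 3.613 servings and 1.911 servings → $4.70.
kale + avocado: intersection lies outside the first quadrant.
kale + spinach: intersection lies outside the first quadrant.
broccoli + avocado with both tight: 2.923 servings and 2.329 servings → $5.40.
broccoli + spinach with both tight: 2.596 servings and 2.485 servings → $3.70.
avocado + spinach with both targets exact would need a negative amount; discard.
The minimum over all feasible corners is $3.70.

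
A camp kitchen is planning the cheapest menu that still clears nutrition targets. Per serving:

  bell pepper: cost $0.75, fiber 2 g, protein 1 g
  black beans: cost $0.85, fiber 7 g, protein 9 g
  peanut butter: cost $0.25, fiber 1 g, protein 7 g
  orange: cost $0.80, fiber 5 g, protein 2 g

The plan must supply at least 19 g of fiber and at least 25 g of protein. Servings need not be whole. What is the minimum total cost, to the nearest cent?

$2.32

Check every corner: each single food scaled to meet both minima, and each pair solved so both constraints bind.
bell pepper only: max(19/2, 25/1) = 25 servings → $18.75.
black beans only: max(19/7, 25/9) = 2.778 servings → $2.36.
peanut butter only: max(19/1, 25/7) = 19 servings → $4.75.
orange only: max(19/5, 25/2) = 12.5 servings → $10.00.
bell pepper + black beans with both targets exact would need a negative amount; discard.
bell pepper + peanut butter with both tight: 8.308 servings and 2.385 servings → $6.83.
bell pepper + orange: intersection lies outside the first quadrant.
black beans + peanut butter with both tight: 2.7 servings and 0.1 servings → $2.32.
black beans + orange: the both-tight solution has a negative serving — not a feasible corner.
peanut butter + orange with both tight: 2.636 servings and 3.273 servings → $3.28.
Cheapest feasible corner: $2.32.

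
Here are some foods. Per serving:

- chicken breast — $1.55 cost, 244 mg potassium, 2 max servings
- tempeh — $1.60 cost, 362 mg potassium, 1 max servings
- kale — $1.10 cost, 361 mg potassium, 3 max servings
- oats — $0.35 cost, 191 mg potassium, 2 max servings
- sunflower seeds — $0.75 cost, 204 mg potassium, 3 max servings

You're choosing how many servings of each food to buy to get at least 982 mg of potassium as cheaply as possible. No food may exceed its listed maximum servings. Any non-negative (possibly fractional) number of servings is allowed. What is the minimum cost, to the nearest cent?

$2.53

Cost per mg of potassium: oats $0.0018, kale $0.0030, sunflower seeds $0.0037, tempeh $0.0044, chicken breast $0.0064.
Take 2 servings of oats: +382.0 mg potassium for $0.70 (total $0.70, still need 600.0 mg).
Take 1.662 servings of kale: +600.0 mg potassium for $1.83 (total $2.53, still need 0.0 mg).
Greedy by cheapest-per-mg is optimal for a single linear constraint, so the minimum cost is $2.53.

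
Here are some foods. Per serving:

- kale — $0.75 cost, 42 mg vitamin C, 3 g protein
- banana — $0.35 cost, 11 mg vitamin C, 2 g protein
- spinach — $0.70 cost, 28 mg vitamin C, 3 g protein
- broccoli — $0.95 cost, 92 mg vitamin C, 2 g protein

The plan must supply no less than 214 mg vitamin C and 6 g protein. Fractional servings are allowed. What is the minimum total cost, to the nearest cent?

A basic optimal solution has at most two foods positive. Try each food alone and each pair with both targets met exactly.
kale only: max(214/42, 6/3) = 5.095 servings → $3.82.
banana only: max(214/11, 6/2) = 19.45 servings → $6.81.
spinach only: max(214/28, 6/3) = 7.643 servings → $5.35.
broccoli only: max(214/92, 6/2) = 3 servings → $2.85.
kale + banana: the both-tight solution has a negative serving — not a feasible corner.
kale + spinach with both targets exact would need a negative amount; discard.
kale + broccoli with both tight: 0.6458 servings and 2.031 servings → $2.41.
banana + spinach with both targets exact would need a negative amount; discard.
banana + broccoli with both tight: 0.7654 servings and 2.235 servings → $2.39.
spinach + broccoli with both tight: 0.5636 servings and 2.155 servings → $2.44.
So the least-cost plan costs $2.39.

$2.39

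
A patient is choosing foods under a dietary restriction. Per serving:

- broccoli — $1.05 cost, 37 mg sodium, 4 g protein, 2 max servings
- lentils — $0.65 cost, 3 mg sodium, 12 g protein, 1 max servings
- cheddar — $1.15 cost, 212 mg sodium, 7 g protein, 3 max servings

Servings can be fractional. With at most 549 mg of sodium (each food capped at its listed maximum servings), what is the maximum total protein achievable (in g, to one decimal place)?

35.6 g

Protein per mg sodium: lentils 4, broccoli 0.1081, cheddar 0.03302.
Take 1 serving of lentils: uses 3 mg sodium, +12.0 g protein (running total 12.0 g).
Take 2 servings of broccoli: uses 74 mg sodium, +8.0 g protein (running total 20.0 g).
Take 2.226 servings of cheddar: uses 472 mg sodium, +15.6 g protein (running total 35.6 g).
Filling greedily by protein-per-mg sodium is optimal for one linear limit, giving 35.6 g.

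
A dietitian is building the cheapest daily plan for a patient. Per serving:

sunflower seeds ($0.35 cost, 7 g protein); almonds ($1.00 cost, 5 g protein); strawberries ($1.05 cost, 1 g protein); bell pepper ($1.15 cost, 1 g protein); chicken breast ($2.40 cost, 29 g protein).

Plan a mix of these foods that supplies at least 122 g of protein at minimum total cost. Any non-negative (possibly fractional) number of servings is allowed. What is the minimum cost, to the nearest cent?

Cost per g of protein: sunflower seeds $0.0500, chicken breast $0.0828, almonds $0.2000, strawberries $1.0500, bell pepper $1.1500.
With no serving limits, use only sunflower seeds: 122 g / 7 g = 17.43 servings × $0.35 = $6.10.

$6.10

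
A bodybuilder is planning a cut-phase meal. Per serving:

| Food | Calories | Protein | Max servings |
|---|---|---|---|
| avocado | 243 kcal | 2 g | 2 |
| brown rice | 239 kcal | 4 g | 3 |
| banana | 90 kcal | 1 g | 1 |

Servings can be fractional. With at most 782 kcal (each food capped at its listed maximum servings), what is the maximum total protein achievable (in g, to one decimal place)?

12.7 g

Protein per kcal: brown rice 0.01674, banana 0.01111, avocado 0.00823.
Take 3 servings of brown rice: uses 717 kcal, +12.0 g protein (running total 12.0 g).
Take 0.7222 servings of banana: uses 65 kcal, +0.7 g protein (running total 12.7 g).
Filling greedily by protein-per-kcal is optimal for one linear limit, giving 12.7 g.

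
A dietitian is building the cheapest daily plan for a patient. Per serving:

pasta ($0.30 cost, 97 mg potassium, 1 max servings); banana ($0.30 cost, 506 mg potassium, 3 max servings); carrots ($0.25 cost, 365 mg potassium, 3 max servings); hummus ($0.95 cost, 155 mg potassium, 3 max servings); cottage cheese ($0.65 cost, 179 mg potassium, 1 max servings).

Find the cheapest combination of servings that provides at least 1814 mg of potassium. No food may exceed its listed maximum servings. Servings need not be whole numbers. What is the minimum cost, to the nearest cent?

Cost per mg of potassium: banana $0.0006, carrots $0.0007, pasta $0.0031, cottage cheese $0.0036, hummus $0.0061.
Take 3 servings of banana: +1518.0 mg potassium for $0.90 (total $0.90, still need 296.0 mg).
Take 0.811 servings of carrots: +296.0 mg potassium for $0.20 (total $1.10, still need 0.0 mg).
Greedy by cheapest-per-mg is optimal for a single linear constraint, so the minimum cost is $1.10.

$1.10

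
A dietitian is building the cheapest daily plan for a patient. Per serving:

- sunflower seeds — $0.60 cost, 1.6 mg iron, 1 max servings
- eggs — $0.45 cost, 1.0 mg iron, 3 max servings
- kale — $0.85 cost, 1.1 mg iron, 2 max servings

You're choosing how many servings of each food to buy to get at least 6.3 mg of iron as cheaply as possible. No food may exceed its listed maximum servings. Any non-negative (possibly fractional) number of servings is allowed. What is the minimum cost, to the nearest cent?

Cost per mg of iron: sunflower seeds $0.3750, eggs $0.4500, kale $0.7727.
Take 1 serving of sunflower seeds: +1.6 mg iron for $0.60 (total $0.60, still need 4.7 mg).
Take 3 servings of eggs: +3.0 mg iron for $1.35 (total $1.95, still need 1.7 mg).
Take 1.545 servings of kale: +1.7 mg iron for $1.31 (total $3.26, still need 0.0 mg).
Greedy by cheapest-per-mg is optimal for a single linear constraint, so the minimum cost is $3.26.

$3.26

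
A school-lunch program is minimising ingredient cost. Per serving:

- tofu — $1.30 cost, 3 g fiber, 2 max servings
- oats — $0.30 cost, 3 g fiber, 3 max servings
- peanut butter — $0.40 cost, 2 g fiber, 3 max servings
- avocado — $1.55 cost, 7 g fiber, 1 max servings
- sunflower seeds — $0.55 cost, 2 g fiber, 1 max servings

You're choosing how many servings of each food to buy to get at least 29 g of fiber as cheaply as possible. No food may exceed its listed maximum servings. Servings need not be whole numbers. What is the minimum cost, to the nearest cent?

Cost per g of fiber: oats $0.1000, peanut butter $0.2000, avocado $0.2214, sunflower seeds $0.2750, tofu $0.4333.
Take 3 servings of oats: +9.0 g fiber for $0.90 (total $0.90, still need 20.0 g).
Take 3 servings of peanut butter: +6.0 g fiber for $1.20 (total $2.10, still need 14.0 g).
Take 1 serving of avocado: +7.0 g fiber for $1.55 (total $3.65, still need 7.0 g).
Take 1 serving of sunflower seeds: +2.0 g fiber for $0.55 (total $4.20, still need 5.0 g).
Take 1.667 servings of tofu: +5.0 g fiber for $2.17 (total $6.37, still need 0.0 g).
Filling from the cheapest source first is optimal under one linear minimum: $6.37.

$6.37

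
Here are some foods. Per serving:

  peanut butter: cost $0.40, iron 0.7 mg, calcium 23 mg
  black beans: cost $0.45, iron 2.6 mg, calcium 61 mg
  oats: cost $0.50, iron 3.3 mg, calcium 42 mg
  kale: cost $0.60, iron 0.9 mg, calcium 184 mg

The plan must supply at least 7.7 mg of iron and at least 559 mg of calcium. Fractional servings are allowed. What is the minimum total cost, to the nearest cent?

peanut butter only: max(7.7/0.7, 559/23) = 24.3 servings → $9.72.
black beans only: max(7.7/2.6, 559/61) = 9.164 servings → $4.12.
oats only: max(7.7/3.3, 559/42) = 13.31 servings → $6.65.
kale only: max(7.7/0.9, 559/184) = 8.556 servings → $5.13.
peanut butter + black beans with both targets exact would need a negative amount; discard.
peanut butter + oats: intersection lies outside the first quadrant.
peanut butter + kale with both tight: 8.452 servings and 1.981 servings → $4.57.
black beans + oats with both targets exact would need a negative amount; discard.
black beans + kale with both tight: 2.157 servings and 2.323 servings → $2.36.
oats + kale with both tight: 1.605 servings and 2.672 servings → $2.41.
Cheapest feasible corner: $2.36.

$2.36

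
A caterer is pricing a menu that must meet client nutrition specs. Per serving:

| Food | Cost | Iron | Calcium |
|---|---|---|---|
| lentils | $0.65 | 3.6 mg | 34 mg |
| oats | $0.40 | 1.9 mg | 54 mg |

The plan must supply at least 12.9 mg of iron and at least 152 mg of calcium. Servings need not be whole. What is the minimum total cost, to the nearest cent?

$2.38

lentils only: max(12.9/3.6, 152/34) = 4.471 servings → $2.91.
oats only: max(12.9/1.9, 152/54) = 6.789 servings → $2.72.
lentils + oats with both tight: 3.142 servings and 0.8367 servings → $2.38.
So the least-cost plan costs $2.38.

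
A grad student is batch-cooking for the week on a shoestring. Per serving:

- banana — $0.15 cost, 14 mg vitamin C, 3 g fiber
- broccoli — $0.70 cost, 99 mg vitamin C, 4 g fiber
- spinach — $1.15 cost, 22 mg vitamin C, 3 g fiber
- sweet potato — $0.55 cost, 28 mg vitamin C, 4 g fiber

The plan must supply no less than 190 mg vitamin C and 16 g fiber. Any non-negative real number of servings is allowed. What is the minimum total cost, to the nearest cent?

$1.52

This is a tiny linear program; its minimum lies at a vertex of the feasible set. List the vertices and price them.
banana only: max(190/14, 16/3) = 13.57 servings → $2.04.
broccoli only: max(190/99, 16/4) = 4 servings → $2.80.
spinach only: max(190/22, 16/3) = 8.636 servings → $9.93.
sweet potato only: max(190/28, 16/4) = 6.786 servings → $3.73.
banana + broccoli with both tight: 3.419 servings and 1.436 servings → $1.52.
banana + spinach: intersection lies outside the first quadrant.
banana + sweet potato: the both-tight solution has a negative serving — not a feasible corner.
broccoli + spinach with both tight: 1.043 servings and 3.943 servings → $5.26.
broccoli + sweet potato with both tight: 1.099 servings and 2.901 servings → $2.36.
spinach + sweet potato: the both-tight solution has a negative serving — not a feasible corner.
So the least-cost plan costs $1.52.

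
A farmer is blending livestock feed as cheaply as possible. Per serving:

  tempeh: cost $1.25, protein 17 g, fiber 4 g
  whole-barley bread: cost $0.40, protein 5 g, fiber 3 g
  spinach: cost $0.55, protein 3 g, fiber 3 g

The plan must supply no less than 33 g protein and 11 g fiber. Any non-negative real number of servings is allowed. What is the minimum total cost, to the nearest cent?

With two linear requirements the optimum uses one or two foods; enumerate the corners.
tempeh only: max(33/17, 11/4) = 2.75 servings → $3.44.
whole-barley bread only: max(33/5, 11/3) = 6.6 servings → $2.64.
spinach only: max(33/3, 11/3) = 11 servings → $6.05.
tempeh + whole-barley bread with both tight: 1.419 servings and 1.774 servings → $2.48.
tempeh + spinach with both tight: 1.692 servings and 1.41 servings → $2.89.
whole-barley bread + spinach: intersection lies outside the first quadrant.
The minimum over all feasible corners is $2.48.

$2.48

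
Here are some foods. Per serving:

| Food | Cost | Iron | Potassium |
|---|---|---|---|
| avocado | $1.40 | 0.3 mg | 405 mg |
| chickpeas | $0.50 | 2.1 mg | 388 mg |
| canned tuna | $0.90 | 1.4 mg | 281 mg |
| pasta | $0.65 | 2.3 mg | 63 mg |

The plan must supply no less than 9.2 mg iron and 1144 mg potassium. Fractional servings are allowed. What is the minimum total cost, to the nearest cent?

This is a tiny linear program; its minimum lies at a vertex of the feasible set. List the vertices and price them.
avocado only: max(9.2/0.3, 1144/405) = 30.67 servings → $42.93.
chickpeas only: max(9.2/2.1, 1144/388) = 4.381 servings → $2.19.
canned tuna only: max(9.2/1.4, 1144/281) = 6.571 servings → $5.91.
pasta only: max(9.2/2.3, 1144/63) = 18.16 servings → $11.80.
avocado + chickpeas with both targets exact would need a negative amount; discard.
avocado + canned tuna: the both-tight solution has a negative serving — not a feasible corner.
avocado + pasta with both tight: 2.248 servings and 3.707 servings → $5.56.
chickpeas + canned tuna with both targets exact would need a negative amount; discard.
chickpeas + pasta with both tight: 2.699 servings and 1.536 servings → $2.35.
canned tuna + pasta with both tight: 3.676 servings and 1.762 servings → $4.45.
So the least-cost plan costs $2.19.

$2.19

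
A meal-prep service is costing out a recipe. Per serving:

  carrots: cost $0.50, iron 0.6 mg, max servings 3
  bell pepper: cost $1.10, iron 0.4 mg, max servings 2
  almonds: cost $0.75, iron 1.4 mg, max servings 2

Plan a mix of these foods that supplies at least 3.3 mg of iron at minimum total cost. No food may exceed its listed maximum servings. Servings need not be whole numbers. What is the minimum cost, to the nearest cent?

$1.92

Cost per mg of iron: almonds $0.5357, carrots $0.8333, bell pepper $2.7500.
Take 2 servings of almonds: +2.8 mg iron for $1.50 (total $1.50, still need 0.5 mg).
Take 0.8333 servings of carrots: +0.5 mg iron for $0.42 (total $1.92, still need 0.0 mg).
Filling from the cheapest source first is optimal under one linear minimum: $1.92.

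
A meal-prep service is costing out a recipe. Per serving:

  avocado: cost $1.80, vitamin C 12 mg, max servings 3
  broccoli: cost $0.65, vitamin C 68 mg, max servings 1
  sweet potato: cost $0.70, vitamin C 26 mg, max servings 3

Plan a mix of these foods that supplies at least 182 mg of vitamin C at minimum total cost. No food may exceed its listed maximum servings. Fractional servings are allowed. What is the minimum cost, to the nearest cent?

$8.15

Cost per mg of vitamin C: broccoli $0.0096, sweet potato $0.0269, avocado $0.1500.
Take 1 serving of broccoli: +68.0 mg vitamin C for $0.65 (total $0.65, still need 114.0 mg).
Take 3 servings of sweet potato: +78.0 mg vitamin C for $2.10 (total $2.75, still need 36.0 mg).
Take 3 servings of avocado: +36.0 mg vitamin C for $5.40 (total $8.15, still need 0.0 mg).
Filling from the cheapest source first is optimal under one linear minimum: $8.15.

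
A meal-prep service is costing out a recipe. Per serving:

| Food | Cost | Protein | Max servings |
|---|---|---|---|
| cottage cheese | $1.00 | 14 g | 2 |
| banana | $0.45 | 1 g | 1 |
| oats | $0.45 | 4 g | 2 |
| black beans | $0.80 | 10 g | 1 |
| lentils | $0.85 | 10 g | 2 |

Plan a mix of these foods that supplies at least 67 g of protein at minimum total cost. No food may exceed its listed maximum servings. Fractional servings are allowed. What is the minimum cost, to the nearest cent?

Cost per g of protein: cottage cheese $0.0714, black beans $0.0800, lentils $0.0850, oats $0.1125, banana $0.4500.
Take 2 servings of cottage cheese: +28.0 g protein for $2.00 (total $2.00, still need 39.0 g).
Take 1 serving of black beans: +10.0 g protein for $0.80 (total $2.80, still need 29.0 g).
Take 2 servings of lentils: +20.0 g protein for $1.70 (total $4.50, still need 9.0 g).
Take 2 servings of oats: +8.0 g protein for $0.90 (total $5.40, still need 1.0 g).
Take 1 serving of banana: +1.0 g protein for $0.45 (total $5.85, still need 0.0 g).
Greedy by cheapest-per-g is optimal for a single linear constraint, so the minimum cost is $5.85.

$5.85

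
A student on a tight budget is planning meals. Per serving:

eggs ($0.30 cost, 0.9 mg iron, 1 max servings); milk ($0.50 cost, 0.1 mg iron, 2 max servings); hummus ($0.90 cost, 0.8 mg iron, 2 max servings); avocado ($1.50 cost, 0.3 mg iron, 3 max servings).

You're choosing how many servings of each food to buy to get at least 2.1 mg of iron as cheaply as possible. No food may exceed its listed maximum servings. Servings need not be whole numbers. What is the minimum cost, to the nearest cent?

$1.65

Cost per mg of iron: eggs $0.3333, hummus $1.1250, milk $5.0000, avocado $5.0000.
Take 1 serving of eggs: +0.9 mg iron for $0.30 (total $0.30, still need 1.2 mg).
Take 1.5 servings of hummus: +1.2 mg iron for $1.35 (total $1.65, still need 0.0 mg).
Greedy by cheapest-per-mg is optimal for a single linear constraint, so the minimum cost is $1.65.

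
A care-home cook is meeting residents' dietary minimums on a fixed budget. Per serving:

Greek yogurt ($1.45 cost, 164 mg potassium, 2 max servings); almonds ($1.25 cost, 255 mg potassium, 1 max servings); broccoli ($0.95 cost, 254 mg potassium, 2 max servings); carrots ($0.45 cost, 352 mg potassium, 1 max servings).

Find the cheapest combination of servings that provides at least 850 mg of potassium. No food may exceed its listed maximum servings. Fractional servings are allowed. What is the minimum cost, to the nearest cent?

Cost per mg of potassium: carrots $0.0013, broccoli $0.0037, almonds $0.0049, Greek yogurt $0.0088.
Take 1 serving of carrots: +352.0 mg potassium for $0.45 (total $0.45, still need 498.0 mg).
Take 1.961 servings of broccoli: +498.0 mg potassium for $1.86 (total $2.31, still need 0.0 mg).
Filling from the cheapest source first is optimal under one linear minimum: $2.31.

$2.31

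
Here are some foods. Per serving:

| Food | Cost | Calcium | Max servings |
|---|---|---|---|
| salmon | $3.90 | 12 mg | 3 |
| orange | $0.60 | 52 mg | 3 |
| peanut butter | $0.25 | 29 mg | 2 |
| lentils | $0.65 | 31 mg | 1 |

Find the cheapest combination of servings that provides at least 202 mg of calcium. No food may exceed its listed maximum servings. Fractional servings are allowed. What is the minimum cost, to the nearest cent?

Cost per mg of calcium: peanut butter $0.0086, orange $0.0115, lentils $0.0210, salmon $0.3250.
Take 2 servings of peanut butter: +58.0 mg calcium for $0.50 (total $0.50, still need 144.0 mg).
Take 2.769 servings of orange: +144.0 mg calcium for $1.66 (total $2.16, still need 0.0 mg).
Greedy by cheapest-per-mg is optimal for a single linear constraint, so the minimum cost is $2.16.

$2.16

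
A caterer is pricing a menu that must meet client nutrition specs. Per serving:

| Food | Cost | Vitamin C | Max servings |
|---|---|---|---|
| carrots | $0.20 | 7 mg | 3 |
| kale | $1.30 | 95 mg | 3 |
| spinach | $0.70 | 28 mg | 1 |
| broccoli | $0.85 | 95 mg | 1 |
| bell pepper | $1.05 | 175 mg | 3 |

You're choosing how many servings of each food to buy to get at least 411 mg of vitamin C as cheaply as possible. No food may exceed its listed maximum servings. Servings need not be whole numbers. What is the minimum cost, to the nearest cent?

Cost per mg of vitamin C: bell pepper $0.0060, broccoli $0.0089, kale $0.0137, spinach $0.0250, carrots $0.0286.
Take 2.349 servings of bell pepper: +411.0 mg vitamin C for $2.47 (total $2.47, still need 0.0 mg).
Greedy by cheapest-per-mg is optimal for a single linear constraint, so the minimum cost is $2.47.

$2.47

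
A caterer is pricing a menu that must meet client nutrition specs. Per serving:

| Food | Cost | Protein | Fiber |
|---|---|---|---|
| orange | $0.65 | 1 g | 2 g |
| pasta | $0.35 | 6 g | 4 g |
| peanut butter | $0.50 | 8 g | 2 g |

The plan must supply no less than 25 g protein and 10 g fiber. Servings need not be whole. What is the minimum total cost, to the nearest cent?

Check every corner: each single food scaled to meet both minima, and each pair solved so both constraints bind.
orange only: max(25/1, 10/2) = 25 servings → $16.25.
pasta only: max(25/6, 10/4) = 4.167 servings → $1.46.
peanut butter only: max(25/8, 10/2) = 5 servings → $2.50.
orange + pasta: the both-tight solution has a negative serving — not a feasible corner.
orange + peanut butter with both tight: 2.143 servings and 2.857 servings → $2.82.
pasta + peanut butter with both tight: 1.5 servings and 2 servings → $1.52.
So the least-cost plan costs $1.46.

$1.46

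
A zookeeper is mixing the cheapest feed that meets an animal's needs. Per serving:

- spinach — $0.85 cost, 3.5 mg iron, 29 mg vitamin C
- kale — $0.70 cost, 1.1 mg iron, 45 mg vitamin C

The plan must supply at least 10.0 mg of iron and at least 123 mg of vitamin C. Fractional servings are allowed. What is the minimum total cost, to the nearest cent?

$2.91

At the optimum either one food covers both requirements or two foods hit both targets exactly; no other combination can be cheaper.
spinach only: max(10.0/3.5, 123/29) = 4.241 servings → $3.61.
kale only: max(10.0/1.1, 123/45) = 9.091 servings → $6.36.
spinach + kale with both tight: 2.506 servings and 1.119 servings → $2.91.
So the least-cost plan costs $2.91.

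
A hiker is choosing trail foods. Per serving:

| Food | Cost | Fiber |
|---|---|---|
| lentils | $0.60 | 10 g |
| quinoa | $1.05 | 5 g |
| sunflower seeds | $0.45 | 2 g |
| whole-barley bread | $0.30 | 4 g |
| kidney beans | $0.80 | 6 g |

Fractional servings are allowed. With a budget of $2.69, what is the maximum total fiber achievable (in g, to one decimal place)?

Fiber per dollar: lentils 16.67, whole-barley bread 13.33, kidney beans 7.5, quinoa 4.762, sunflower seeds 4.444.
With no serving limits, spend the whole cost allowance on lentils: $2.69 / $0.60 × 10 g = 44.8 g.

44.8 g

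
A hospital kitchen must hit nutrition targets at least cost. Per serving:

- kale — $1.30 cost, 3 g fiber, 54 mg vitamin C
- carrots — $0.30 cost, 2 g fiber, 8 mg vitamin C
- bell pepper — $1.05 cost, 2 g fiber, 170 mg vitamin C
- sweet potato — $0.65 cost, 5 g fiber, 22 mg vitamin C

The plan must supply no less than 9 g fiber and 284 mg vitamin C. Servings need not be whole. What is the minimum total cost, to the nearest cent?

$2.37

The cheapest plan sits at a corner of the feasible region — with two constraints it uses at most two foods.
kale only: max(9/3, 284/54) = 5.259 servings → $6.84.
carrots only: max(9/2, 284/8) = 35.5 servings → $10.65.
bell pepper only: max(9/2, 284/170) = 4.5 servings → $4.72.
sweet potato only: max(9/5, 284/22) = 12.91 servings → $8.39.
kale + carrots: intersection lies outside the first quadrant.
kale + bell pepper with both tight: 2.393 servings and 0.9104 servings → $4.07.
kale + sweet potato with both targets exact would need a negative amount; discard.
carrots + bell pepper with both tight: 2.969 servings and 1.531 servings → $2.50.
carrots + sweet potato with both targets exact would need a negative amount; discard.
bell pepper + sweet potato with both tight: 1.516 servings and 1.194 servings → $2.37.
Cheapest feasible corner: $2.37.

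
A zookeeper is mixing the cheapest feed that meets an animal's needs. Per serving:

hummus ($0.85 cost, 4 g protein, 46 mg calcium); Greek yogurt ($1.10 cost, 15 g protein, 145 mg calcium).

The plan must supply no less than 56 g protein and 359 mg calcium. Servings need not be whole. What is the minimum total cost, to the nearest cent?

A basic optimal solution has at most two foods positive. Try each food alone and each pair with both targets met exactly.
hummus only: max(56/4, 359/46) = 14 servings → $11.90.
Greek yogurt only: max(56/15, 359/145) = 3.733 servings → $4.11.
hummus + Greek yogurt: intersection lies outside the first quadrant.
Cheapest feasible corner: $4.11.

$4.11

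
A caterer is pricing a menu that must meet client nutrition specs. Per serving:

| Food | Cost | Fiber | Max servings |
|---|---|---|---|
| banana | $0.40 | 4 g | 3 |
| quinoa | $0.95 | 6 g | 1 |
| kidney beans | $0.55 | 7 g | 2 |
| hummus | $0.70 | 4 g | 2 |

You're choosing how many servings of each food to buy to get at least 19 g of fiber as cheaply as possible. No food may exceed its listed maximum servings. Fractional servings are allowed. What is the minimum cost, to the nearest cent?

Cost per g of fiber: kidney beans $0.0786, banana $0.1000, quinoa $0.1583, hummus $0.1750.
Take 2 servings of kidney beans: +14.0 g fiber for $1.10 (total $1.10, still need 5.0 g).
Take 1.25 servings of banana: +5.0 g fiber for $0.50 (total $1.60, still need 0.0 g).
Greedy by cheapest-per-g is optimal for a single linear constraint, so the minimum cost is $1.60.

$1.60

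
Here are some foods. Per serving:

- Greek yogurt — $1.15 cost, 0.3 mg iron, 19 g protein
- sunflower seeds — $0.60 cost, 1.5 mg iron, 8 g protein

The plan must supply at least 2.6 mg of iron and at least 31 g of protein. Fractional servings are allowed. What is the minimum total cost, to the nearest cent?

$2.05

Greek yogurt only: max(2.6/0.3, 31/19) = 8.667 servings → $9.97.
sunflower seeds only: max(2.6/1.5, 31/8) = 3.875 servings → $2.33.
Greek yogurt + sunflower seeds with both tight: 0.9847 servings and 1.536 servings → $2.05.
Cheapest feasible corner: $2.05.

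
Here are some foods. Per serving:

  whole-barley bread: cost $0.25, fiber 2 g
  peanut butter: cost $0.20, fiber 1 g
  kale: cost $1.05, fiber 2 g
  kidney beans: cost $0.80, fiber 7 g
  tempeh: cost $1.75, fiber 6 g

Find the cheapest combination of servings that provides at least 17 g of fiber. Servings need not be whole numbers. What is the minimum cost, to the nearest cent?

$1.94

Cost per g of fiber: kidney beans $0.1143, whole-barley bread $0.1250, peanut butter $0.2000, tempeh $0.2917, kale $0.5250.
With no serving limits, use only kidney beans: 17 g / 7 g = 2.429 servings × $0.80 = $1.94.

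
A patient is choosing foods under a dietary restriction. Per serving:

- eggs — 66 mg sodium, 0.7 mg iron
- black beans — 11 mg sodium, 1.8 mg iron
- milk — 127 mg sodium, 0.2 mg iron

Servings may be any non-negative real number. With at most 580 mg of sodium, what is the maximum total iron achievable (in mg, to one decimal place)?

94.9 mg

Iron per mg sodium: black beans 0.1636, eggs 0.01061, milk 0.001575.
With no serving limits, spend the whole sodium allowance on black beans: 580 mg / 11 mg × 1.8 mg = 94.9 mg.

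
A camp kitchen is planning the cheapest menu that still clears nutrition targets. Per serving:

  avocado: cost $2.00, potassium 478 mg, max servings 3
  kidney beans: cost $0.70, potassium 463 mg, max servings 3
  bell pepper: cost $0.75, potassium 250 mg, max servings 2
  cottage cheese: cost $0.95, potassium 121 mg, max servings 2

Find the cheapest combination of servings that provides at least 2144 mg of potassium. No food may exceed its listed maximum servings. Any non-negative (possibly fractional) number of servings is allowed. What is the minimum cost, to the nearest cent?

$4.67

Cost per mg of potassium: kidney beans $0.0015, bell pepper $0.0030, avocado $0.0042, cottage cheese $0.0079.
Take 3 servings of kidney beans: +1389.0 mg potassium for $2.10 (total $2.10, still need 755.0 mg).
Take 2 servings of bell pepper: +500.0 mg potassium for $1.50 (total $3.60, still need 255.0 mg).
Take 0.5335 servings of avocado: +255.0 mg potassium for $1.07 (total $4.67, still need 0.0 mg).
Filling from the cheapest source first is optimal under one linear minimum: $4.67.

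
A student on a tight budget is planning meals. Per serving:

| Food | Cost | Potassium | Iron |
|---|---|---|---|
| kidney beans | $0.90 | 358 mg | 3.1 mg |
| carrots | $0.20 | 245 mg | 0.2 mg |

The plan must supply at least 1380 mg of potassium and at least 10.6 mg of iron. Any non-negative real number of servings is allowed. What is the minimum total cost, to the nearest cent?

For a min-cost LP with two ≥-constraints, a basic feasible solution has at most two positive variables.
kidney beans only: max(1380/358, 10.6/3.1) = 3.855 servings → $3.47.
carrots only: max(1380/245, 10.6/0.2) = 53 servings → $10.60.
kidney beans + carrots with both tight: 3.374 servings and 0.7024 servings → $3.18.
So the least-cost plan costs $3.18.

$3.18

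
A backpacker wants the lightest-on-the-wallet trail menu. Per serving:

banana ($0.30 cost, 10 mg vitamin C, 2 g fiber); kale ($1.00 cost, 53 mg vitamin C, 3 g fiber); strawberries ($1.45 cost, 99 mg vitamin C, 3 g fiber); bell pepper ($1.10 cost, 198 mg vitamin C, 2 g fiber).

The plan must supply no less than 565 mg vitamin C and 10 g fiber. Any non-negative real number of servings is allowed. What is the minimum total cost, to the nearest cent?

$3.69

An LP optimum is at a vertex; with two nutrient constraints at most two foods are used. Check each candidate.
banana only: max(565/10, 10/2) = 56.5 servings → $16.95.
kale only: max(565/53, 10/3) = 10.66 servings → $10.66.
strawberries only: max(565/99, 10/3) = 5.707 servings → $8.28.
bell pepper only: max(565/198, 10/2) = 5 servings → $5.50.
banana + kale with both targets exact would need a negative amount; discard.
banana + strawberries: intersection lies outside the first quadrant.
banana + bell pepper with both tight: 2.261 servings and 2.739 servings → $3.69.
kale + strawberries: intersection lies outside the first quadrant.
kale + bell pepper with both tight: 1.742 servings and 2.387 servings → $4.37.
strawberries + bell pepper with both tight: 2.146 servings and 1.78 servings → $5.07.
So the least-cost plan costs $3.69.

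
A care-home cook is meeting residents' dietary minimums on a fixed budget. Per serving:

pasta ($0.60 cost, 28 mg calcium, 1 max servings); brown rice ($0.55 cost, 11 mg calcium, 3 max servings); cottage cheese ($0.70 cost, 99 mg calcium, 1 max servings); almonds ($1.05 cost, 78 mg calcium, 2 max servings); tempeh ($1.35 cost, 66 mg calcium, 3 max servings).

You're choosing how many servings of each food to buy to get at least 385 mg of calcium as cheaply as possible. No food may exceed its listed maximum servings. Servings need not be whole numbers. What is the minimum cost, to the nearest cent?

$5.46

Cost per mg of calcium: cottage cheese $0.0071, almonds $0.0135, tempeh $0.0205, pasta $0.0214, brown rice $0.0500.
Take 1 serving of cottage cheese: +99.0 mg calcium for $0.70 (total $0.70, still need 286.0 mg).
Take 2 servings of almonds: +156.0 mg calcium for $2.10 (total $2.80, still need 130.0 mg).
Take 1.97 servings of tempeh: +130.0 mg calcium for $2.66 (total $5.46, still need 0.0 mg).
Greedy by cheapest-per-mg is optimal for a single linear constraint, so the minimum cost is $5.46.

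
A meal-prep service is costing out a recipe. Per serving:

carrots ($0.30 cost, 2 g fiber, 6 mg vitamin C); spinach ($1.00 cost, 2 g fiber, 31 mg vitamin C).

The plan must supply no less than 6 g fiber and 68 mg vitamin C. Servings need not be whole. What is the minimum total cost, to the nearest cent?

$2.30

The cheapest plan sits at a corner of the feasible region — with two constraints it uses at most two foods.
carrots only: max(6/2, 68/6) = 11.33 servings → $3.40.
spinach only: max(6/2, 68/31) = 3 servings → $3.00.
carrots + spinach with both tight: 1 serving and 2 servings → $2.30.
Cheapest feasible corner: $2.30.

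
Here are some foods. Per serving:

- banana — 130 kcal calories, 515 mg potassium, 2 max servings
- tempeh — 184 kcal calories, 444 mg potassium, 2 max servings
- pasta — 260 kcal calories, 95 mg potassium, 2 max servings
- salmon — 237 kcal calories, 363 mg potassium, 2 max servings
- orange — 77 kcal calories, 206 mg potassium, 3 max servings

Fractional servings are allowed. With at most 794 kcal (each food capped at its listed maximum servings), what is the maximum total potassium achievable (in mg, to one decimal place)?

Potassium per kcal: banana 3.962, orange 2.675, tempeh 2.413, salmon 1.532, pasta 0.3654.
Take 2 servings of banana: uses 260 kcal, +1030.0 mg potassium (running total 1030.0 mg).
Take 3 servings of orange: uses 231 kcal, +618.0 mg potassium (running total 1648.0 mg).
Take 1.647 servings of tempeh: uses 303 kcal, +731.2 mg potassium (running total 2379.2 mg).
Greedy by best ratio exhausts the calories allowance optimally: 2379.2 mg.

2379.2 mg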